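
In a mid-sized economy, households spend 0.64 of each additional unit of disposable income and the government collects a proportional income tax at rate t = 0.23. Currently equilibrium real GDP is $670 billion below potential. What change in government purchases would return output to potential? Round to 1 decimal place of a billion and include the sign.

+$339.8 billion

Spending multiplier = 1/(1 − c(1−t)) = 1/(1 − 0.64×0.77) = 1/0.5072 ≈ 1.972.
Need ΔY = +$670 billion, so ΔG = ΔY/k = (+$670 billion) × 0.5072 ≈ +$339.8 billion.
The government should increase government purchases by $339.8 billion.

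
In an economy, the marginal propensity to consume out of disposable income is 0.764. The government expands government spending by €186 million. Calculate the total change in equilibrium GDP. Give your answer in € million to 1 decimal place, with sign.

+€788.1 million

Government-spending multiplier = 1/(1 − MPC) = 1/(1 − 0.764) = 1/0.236 ≈ 4.237.
ΔY = k × ΔG = (+€186 million) / 0.236 ≈ +€788.1 million.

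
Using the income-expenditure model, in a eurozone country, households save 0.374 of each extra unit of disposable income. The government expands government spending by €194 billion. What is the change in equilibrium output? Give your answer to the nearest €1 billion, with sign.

MPC = 1 − MPS = 1 − 0.374 = 0.626.
Expenditure multiplier = 1/(1 − MPC) = 1/(1 − 0.626) = 1/0.374 ≈ 2.674.
ΔY = k × ΔG = (+€194 billion) / 0.374 ≈ +€519 billion.

+€519 billion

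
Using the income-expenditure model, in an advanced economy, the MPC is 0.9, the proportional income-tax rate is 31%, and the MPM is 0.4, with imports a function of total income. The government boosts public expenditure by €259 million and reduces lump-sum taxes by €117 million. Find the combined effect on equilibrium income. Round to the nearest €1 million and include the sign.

Expenditure multiplier = 1/(1 − c(1−t) + m) = 1/(1 − 0.9×0.69 + 0.4) = 1/0.779 ≈ 1.284.
ΔG contributes k·ΔG = (+€259 million) / 0.779 ≈ +€332.5 million.
ΔT of −€117 million changes first-round spending by −c·ΔT = +€105.3 million, contributing k·(−c·ΔT) = (+€105.3 million) / 0.779 ≈ +€135.2 million.
Net ΔY = k(ΔG − c·ΔT) = (+€364.3 million) / 0.779 ≈ +€468 million.

+€468 million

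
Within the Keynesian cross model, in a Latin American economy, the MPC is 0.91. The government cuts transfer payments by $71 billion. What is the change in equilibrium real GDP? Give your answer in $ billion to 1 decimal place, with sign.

−$717.9 billion

The transfer change shifts disposable income by −$71 billion, so first-round consumption changes by c·ΔTR = 0.91 × (−$71 billion) = −$64.61 billion.
Expenditure multiplier = 1/(1 − MPC) = 1/(1 − 0.91) = 1/0.09 ≈ 11.111.
The transfer multiplier is c × k ≈ 10.111, so ΔY = k × (c·ΔTR) = (−$64.61 billion) / 0.09 ≈ −$717.9 billion.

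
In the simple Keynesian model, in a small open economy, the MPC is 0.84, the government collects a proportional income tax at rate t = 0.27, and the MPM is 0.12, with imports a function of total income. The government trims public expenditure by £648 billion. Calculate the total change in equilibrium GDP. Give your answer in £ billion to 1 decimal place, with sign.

Expenditure multiplier = 1/(1 − c(1−t) + m) = 1/(1 − 0.84×0.73 + 0.12) = 1/0.5068 ≈ 1.973.
ΔY = k × ΔG = (−£648 billion) / 0.5068 ≈ −£1,278.6 billion.

−£1,278.6 billion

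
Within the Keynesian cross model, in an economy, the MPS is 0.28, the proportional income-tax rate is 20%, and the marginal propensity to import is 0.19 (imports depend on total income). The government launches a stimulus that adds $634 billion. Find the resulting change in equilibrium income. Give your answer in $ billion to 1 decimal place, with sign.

+$1,032.6 billion

MPC = 1 − MPS = 1 − 0.28 = 0.72.
Expenditure multiplier = 1/(1 − c(1−t) + m) = 1/(1 − 0.72×0.8 + 0.19) = 1/0.614 ≈ 1.629.
ΔY = k × ΔG = (+$634 billion) / 0.614 ≈ +$1,032.6 billion.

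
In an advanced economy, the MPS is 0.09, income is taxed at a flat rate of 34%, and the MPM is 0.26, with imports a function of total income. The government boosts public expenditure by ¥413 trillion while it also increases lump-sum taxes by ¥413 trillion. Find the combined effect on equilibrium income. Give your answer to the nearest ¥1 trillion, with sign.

+¥56 trillion

MPC = 1 − MPS = 1 − 0.09 = 0.91.
Expenditure multiplier = 1/(1 − c(1−t) + m) = 1/(1 − 0.91×0.66 + 0.26) = 1/0.6594 ≈ 1.517.
ΔG contributes k·ΔG = (+¥413 trillion) / 0.6594 ≈ +¥626.3 trillion.
ΔT of +¥413 trillion changes first-round spending by −c·ΔT = −¥375.83 trillion, contributing k·(−c·ΔT) = (−¥375.83 trillion) / 0.6594 ≈ −¥570 trillion.
Net ΔY = k(ΔG − c·ΔT) = (+¥37.17 trillion) / 0.6594 ≈ +¥56 trillion.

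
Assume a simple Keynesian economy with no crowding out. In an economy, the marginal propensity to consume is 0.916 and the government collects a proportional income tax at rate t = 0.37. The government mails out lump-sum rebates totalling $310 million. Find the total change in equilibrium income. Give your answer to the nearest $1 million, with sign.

+$671 million

A lump-sum tax change of −$310 million shifts disposable income by +$310 million; first-round consumption changes by −c × ΔT = −0.916 × (−$310 million) = +$283.96 million.
Expenditure multiplier = 1/(1 − c(1−t)) = 1/(1 − 0.916×0.63) = 1/0.42292 ≈ 2.365.
The tax multiplier is −c × k ≈ −2.166, so ΔY = k × (−c·ΔT) = (+$283.96 million) / 0.42292 ≈ +$671 million.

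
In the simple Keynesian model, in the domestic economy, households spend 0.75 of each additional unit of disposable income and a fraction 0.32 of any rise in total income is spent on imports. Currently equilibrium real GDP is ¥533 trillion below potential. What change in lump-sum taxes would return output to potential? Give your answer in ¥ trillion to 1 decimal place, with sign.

−¥405.1 trillion

Spending multiplier = 1/(1 − c + m) = 1/(1 − 0.75 + 0.32) = 1/0.57 ≈ 1.754.
Tax multiplier = −c·k = −0.75/0.57 ≈ −1.316. Need ΔY = +¥533 trillion, so ΔT = ΔY/(−c·k) = −(+¥533 trillion) × 0.57 / 0.75 ≈ −¥405.1 trillion.
The government should cut lump-sum taxes by ¥405.1 trillion.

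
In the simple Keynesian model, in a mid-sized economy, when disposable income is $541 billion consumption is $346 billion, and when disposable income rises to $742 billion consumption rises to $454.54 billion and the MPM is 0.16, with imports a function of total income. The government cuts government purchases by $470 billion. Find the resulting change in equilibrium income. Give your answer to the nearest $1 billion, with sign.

−$758 billion

MPC = ΔC/ΔYd = (454.54 − 346)/(742 − 541) = 108.54/201 = 0.54.
Government-spending multiplier = 1/(1 − c + m) = 1/(1 − 0.54 + 0.16) = 1/0.62 ≈ 1.613.
ΔY = k × ΔG = (−$470 billion) / 0.62 ≈ −$758 billion.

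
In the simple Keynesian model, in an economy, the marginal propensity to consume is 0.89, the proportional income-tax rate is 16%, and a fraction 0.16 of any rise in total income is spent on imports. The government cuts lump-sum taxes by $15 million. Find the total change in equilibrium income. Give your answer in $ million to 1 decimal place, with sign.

+$32.4 million

A lump-sum tax change of −$15 million shifts disposable income by +$15 million; first-round consumption changes by −c × ΔT = −0.89 × (−$15 million) = +$13.35 million.
Expenditure multiplier = 1/(1 − c(1−t) + m) = 1/(1 − 0.89×0.84 + 0.16) = 1/0.4124 ≈ 2.425.
The tax multiplier is −c × k ≈ −2.158, so ΔY = k × (−c·ΔT) = (+$13.35 million) / 0.4124 ≈ +$32.4 million.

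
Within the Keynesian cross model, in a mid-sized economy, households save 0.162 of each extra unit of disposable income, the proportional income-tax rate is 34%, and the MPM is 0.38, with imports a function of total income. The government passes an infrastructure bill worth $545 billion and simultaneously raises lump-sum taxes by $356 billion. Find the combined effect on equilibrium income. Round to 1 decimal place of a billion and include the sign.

MPC = 1 − MPS = 1 − 0.162 = 0.838.
Expenditure multiplier = 1/(1 − c(1−t) + m) = 1/(1 − 0.838×0.66 + 0.38) = 1/0.82692 ≈ 1.209.
ΔG contributes k·ΔG = (+$545 billion) / 0.82692 ≈ +$659.1 billion.
ΔT of +$356 billion changes first-round spending by −c·ΔT = −$298.328 billion, contributing k·(−c·ΔT) = (−$298.328 billion) / 0.82692 ≈ −$360.8 billion.
Net ΔY = k(ΔG − c·ΔT) = (+$246.672 billion) / 0.82692 ≈ +$298.3 billion.

+$298.3 billion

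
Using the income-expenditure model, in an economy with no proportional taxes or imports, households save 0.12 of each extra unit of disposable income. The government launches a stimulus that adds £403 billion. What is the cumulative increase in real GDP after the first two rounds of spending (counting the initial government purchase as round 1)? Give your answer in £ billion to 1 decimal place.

MPC = 1 − MPS = 1 − 0.12 = 0.88.
Round 1 adds ΔG = £403 billion; each later round is MPC = 0.88 times the previous.
After 2 rounds: 403 + 354.64 = ΔG·(1 − c^2)/(1 − c) = 403 × (1 − 0.7744)/0.12 ≈ £757.6 billion.

£757.6 billion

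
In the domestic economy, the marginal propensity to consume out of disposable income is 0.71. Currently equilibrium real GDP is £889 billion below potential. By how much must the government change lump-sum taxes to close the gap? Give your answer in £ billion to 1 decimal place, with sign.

−£363.1 billion

Spending multiplier = 1/(1 − MPC) = 1/(1 − 0.71) = 1/0.29 ≈ 3.448.
Tax multiplier = −c·k = −0.71/0.29 ≈ −2.448. Need ΔY = +£889 billion, so ΔT = ΔY/(−c·k) = −(+£889 billion) × 0.29 / 0.71 ≈ −£363.1 billion.
The government should cut lump-sum taxes by £363.1 billion.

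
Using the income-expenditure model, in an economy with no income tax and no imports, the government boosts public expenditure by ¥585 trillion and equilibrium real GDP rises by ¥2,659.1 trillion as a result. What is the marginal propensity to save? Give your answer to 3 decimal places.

0.220

Implied spending multiplier k = ΔY/ΔG = 2,659.1/585 ≈ 4.5455.
Since k = 1/(1 − MPC), MPC = 1 − 1/k = 1 − ΔG/ΔY = 1 − 585/2,659.1 ≈ 0.780.
MPS = 1 − MPC = 0.220.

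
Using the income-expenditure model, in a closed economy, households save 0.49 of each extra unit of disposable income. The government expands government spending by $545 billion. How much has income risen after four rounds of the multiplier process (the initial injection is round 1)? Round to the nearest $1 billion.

$1,037 billion

MPC = 1 − MPS = 1 − 0.49 = 0.51.
Round 1 adds ΔG = $545 billion; each later round is MPC = 0.51 times the previous.
After 4 rounds: 545 + 277.95 + 141.7545 + 72.294795 = ΔG·(1 − c^4)/(1 − c) = 545 × (1 − 0.06765201)/0.49 ≈ $1,037 billion.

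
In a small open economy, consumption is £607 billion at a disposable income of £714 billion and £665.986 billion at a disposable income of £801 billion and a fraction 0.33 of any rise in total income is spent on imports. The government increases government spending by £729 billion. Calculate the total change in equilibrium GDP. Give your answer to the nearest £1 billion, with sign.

+£1,118 billion

MPC = ΔC/ΔYd = (665.986 − 607)/(801 − 714) = 58.986/87 = 0.678.
Government-spending multiplier = 1/(1 − c + m) = 1/(1 − 0.678 + 0.33) = 1/0.652 ≈ 1.534.
ΔY = k × ΔG = (+£729 billion) / 0.652 ≈ +£1,118 billion.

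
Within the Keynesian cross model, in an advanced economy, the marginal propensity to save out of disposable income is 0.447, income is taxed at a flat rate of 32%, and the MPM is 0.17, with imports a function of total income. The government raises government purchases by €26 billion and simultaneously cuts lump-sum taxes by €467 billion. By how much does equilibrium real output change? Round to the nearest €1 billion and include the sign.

+€358 billion

MPC = 1 − MPS = 1 − 0.447 = 0.553.
Expenditure multiplier = 1/(1 − c(1−t) + m) = 1/(1 − 0.553×0.68 + 0.17) = 1/0.79396 ≈ 1.26.
ΔG contributes k·ΔG = (+€26 billion) / 0.79396 ≈ +€32.7 billion.
ΔT of −€467 billion changes first-round spending by −c·ΔT = +€258.251 billion, contributing k·(−c·ΔT) = (+€258.251 billion) / 0.79396 ≈ +€325.3 billion.
Net ΔY = k(ΔG − c·ΔT) = (+€284.251 billion) / 0.79396 ≈ +€358 billion.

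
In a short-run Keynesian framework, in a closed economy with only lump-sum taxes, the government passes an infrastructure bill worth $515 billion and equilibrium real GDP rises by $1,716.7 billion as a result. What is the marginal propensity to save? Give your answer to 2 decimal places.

Implied spending multiplier k = ΔY/ΔG = 1,716.7/515 ≈ 3.3334.
Since k = 1/(1 − MPC), MPC = 1 − 1/k = 1 − ΔG/ΔY = 1 − 515/1,716.7 ≈ 0.70.
MPS = 1 − MPC = 0.30.

0.30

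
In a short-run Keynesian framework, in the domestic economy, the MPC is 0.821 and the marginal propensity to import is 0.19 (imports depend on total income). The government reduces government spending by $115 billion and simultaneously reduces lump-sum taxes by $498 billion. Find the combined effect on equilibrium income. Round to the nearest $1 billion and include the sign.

Expenditure multiplier = 1/(1 − c + m) = 1/(1 − 0.821 + 0.19) = 1/0.369 ≈ 2.71.
ΔG contributes k·ΔG = (−$115 billion) / 0.369 ≈ −$311.7 billion.
ΔT of −$498 billion changes first-round spending by −c·ΔT = +$408.858 billion, contributing k·(−c·ΔT) = (+$408.858 billion) / 0.369 ≈ +$1,108 billion.
Net ΔY = k(ΔG − c·ΔT) = (+$293.858 billion) / 0.369 ≈ +$796 billion.

+$796 billion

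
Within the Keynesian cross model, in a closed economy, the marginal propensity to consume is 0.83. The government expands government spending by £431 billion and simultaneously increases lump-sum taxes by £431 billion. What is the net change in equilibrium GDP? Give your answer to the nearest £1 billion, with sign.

+£431 billion

Expenditure multiplier = 1/(1 − MPC) = 1/(1 − 0.83) = 1/0.17 ≈ 5.882.
ΔG contributes k·ΔG = (+£431 billion) / 0.17 ≈ +£2,535.3 billion.
ΔT of +£431 billion changes first-round spending by −c·ΔT = −£357.73 billion, contributing k·(−c·ΔT) = (−£357.73 billion) / 0.17 ≈ −£2,104.3 billion.
With ΔG = ΔT and no other leakages, the balanced-budget multiplier is 1, so ΔY = ΔG = +£431 billion.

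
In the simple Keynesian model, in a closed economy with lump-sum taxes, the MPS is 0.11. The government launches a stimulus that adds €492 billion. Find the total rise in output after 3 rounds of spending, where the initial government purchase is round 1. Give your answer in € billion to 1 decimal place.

MPC = 1 − MPS = 1 − 0.11 = 0.89.
Round 1 adds ΔG = €492 billion; each later round is MPC = 0.89 times the previous.
After 3 rounds: 492 + 437.88 + 389.7132 = ΔG·(1 − c^3)/(1 − c) = 492 × (1 − 0.704969)/0.11 ≈ €1,319.6 billion.

€1,319.6 billion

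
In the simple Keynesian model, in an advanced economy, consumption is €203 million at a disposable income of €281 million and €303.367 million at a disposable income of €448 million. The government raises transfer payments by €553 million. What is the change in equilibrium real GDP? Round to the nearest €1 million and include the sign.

MPC = ΔC/ΔYd = (303.367 − 203)/(448 − 281) = 100.367/167 = 0.601.
The transfer change shifts disposable income by +€553 million, so first-round consumption changes by c·ΔTR = 0.601 × (+€553 million) = +€332.353 million.
Expenditure multiplier = 1/(1 − MPC) = 1/(1 − 0.601) = 1/0.399 ≈ 2.506.
The transfer multiplier is c × k ≈ 1.506, so ΔY = k × (c·ΔTR) = (+€332.353 million) / 0.399 ≈ +€833 million.

+€833 million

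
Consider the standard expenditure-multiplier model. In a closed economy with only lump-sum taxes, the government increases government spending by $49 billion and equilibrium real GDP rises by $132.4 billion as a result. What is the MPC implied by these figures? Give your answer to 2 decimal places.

0.63

Implied spending multiplier k = ΔY/ΔG = 132.4/49 ≈ 2.702.
Since k = 1/(1 − MPC), MPC = 1 − 1/k = 1 − ΔG/ΔY = 1 − 49/132.4 ≈ 0.63.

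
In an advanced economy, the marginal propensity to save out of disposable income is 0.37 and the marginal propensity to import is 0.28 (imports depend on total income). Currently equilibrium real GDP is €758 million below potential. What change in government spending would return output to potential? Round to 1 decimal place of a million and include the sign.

MPC = 1 − MPS = 1 − 0.37 = 0.63.
Spending multiplier = 1/(1 − c + m) = 1/(1 − 0.63 + 0.28) = 1/0.65 ≈ 1.538.
Need ΔY = +€758 million, so ΔG = ΔY/k = (+€758 million) × 0.65 = +€492.7 million.
The government should increase government spending by €492.7 million.

+€492.7 million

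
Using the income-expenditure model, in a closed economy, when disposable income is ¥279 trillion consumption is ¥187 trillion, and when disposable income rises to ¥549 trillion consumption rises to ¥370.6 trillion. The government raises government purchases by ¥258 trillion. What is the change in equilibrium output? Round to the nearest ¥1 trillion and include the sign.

+¥806 trillion

MPC = ΔC/ΔYd = (370.6 − 187)/(549 − 279) = 183.6/270 = 0.68.
Expenditure multiplier = 1/(1 − MPC) = 1/(1 − 0.68) = 1/0.32 = 3.125.
ΔY = k × ΔG = (+¥258 trillion) / 0.32 ≈ +¥806 trillion.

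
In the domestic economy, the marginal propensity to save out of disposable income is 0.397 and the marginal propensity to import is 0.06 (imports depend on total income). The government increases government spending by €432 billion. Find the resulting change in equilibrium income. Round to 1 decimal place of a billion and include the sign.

+€945.3 billion

MPC = 1 − MPS = 1 − 0.397 = 0.603.
Spending multiplier = 1/(1 − c + m) = 1/(1 − 0.603 + 0.06) = 1/0.457 ≈ 2.188.
ΔY = k × ΔG = (+€432 billion) / 0.457 ≈ +€945.3 billion.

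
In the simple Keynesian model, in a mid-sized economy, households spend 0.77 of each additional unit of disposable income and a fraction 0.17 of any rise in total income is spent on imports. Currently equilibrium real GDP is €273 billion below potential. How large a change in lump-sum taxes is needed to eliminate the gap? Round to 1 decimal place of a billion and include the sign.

−€141.8 billion

Spending multiplier = 1/(1 − c + m) = 1/(1 − 0.77 + 0.17) = 1/0.4 = 2.5.
Tax multiplier = −c·k = −0.77/0.4 = −1.925. Need ΔY = +€273 billion, so ΔT = ΔY/(−c·k) = −(+€273 billion) × 0.4 / 0.77 ≈ −€141.8 billion.
The government should cut lump-sum taxes by €141.8 billion.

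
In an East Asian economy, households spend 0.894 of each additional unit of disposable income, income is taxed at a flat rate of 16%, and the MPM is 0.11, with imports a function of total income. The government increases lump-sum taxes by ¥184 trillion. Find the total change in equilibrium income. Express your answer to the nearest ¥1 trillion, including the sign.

A lump-sum tax change of +¥184 trillion shifts disposable income by −¥184 trillion; first-round consumption changes by −c × ΔT = −0.894 × (+¥184 trillion) = −¥164.496 trillion.
Expenditure multiplier = 1/(1 − c(1−t) + m) = 1/(1 − 0.894×0.84 + 0.11) = 1/0.35904 ≈ 2.785.
The tax multiplier is −c × k ≈ −2.49, so ΔY = k × (−c·ΔT) = (−¥164.496 trillion) / 0.35904 ≈ −¥458 trillion.

−¥458 trillion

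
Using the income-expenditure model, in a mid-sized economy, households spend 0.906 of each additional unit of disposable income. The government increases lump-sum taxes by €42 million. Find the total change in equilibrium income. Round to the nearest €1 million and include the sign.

A lump-sum tax change of +€42 million shifts disposable income by −€42 million; first-round consumption changes by −c × ΔT = −0.906 × (+€42 million) = −€38.052 million.
Expenditure multiplier = 1/(1 − MPC) = 1/(1 − 0.906) = 1/0.094 ≈ 10.638.
The tax multiplier is −c × k ≈ −9.638, so ΔY = k × (−c·ΔT) = (−€38.052 million) / 0.094 ≈ −€405 million.

−€405 million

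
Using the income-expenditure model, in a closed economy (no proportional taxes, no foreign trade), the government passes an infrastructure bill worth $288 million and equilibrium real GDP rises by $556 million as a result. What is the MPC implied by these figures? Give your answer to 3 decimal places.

0.482

Implied spending multiplier k = ΔY/ΔG = 556/288 ≈ 1.9306.
Since k = 1/(1 − MPC), MPC = 1 − 1/k = 1 − ΔG/ΔY = 1 − 288/556 ≈ 0.482.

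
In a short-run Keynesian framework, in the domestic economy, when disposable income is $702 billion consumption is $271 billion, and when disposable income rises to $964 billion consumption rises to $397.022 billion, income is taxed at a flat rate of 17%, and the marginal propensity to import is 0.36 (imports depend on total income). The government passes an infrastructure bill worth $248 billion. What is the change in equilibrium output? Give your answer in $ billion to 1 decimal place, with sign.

MPC = ΔC/ΔYd = (397.022 − 271)/(964 − 702) = 126.022/262 = 0.481.
Government-spending multiplier = 1/(1 − c(1−t) + m) = 1/(1 − 0.481×0.83 + 0.36) = 1/0.96077 ≈ 1.041.
ΔY = k × ΔG = (+$248 billion) / 0.96077 ≈ +$258.1 billion.

+$258.1 billion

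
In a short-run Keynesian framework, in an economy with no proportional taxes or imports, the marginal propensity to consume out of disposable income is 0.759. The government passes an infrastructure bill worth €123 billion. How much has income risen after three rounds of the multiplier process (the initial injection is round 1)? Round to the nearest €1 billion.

€287 billion

Round 1 adds ΔG = €123 billion; each later round is MPC = 0.759 times the previous.
After 3 rounds: 123 + 93.357 + 70.857963 = ΔG·(1 − c^3)/(1 − c) = 123 × (1 − 0.437245479)/0.241 ≈ €287 billion.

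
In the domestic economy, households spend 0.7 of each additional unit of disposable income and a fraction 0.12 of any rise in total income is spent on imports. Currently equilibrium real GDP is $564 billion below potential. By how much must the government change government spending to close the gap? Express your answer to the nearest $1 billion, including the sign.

Spending multiplier = 1/(1 − c + m) = 1/(1 − 0.7 + 0.12) = 1/0.42 ≈ 2.381.
Need ΔY = +$564 billion, so ΔG = ΔY/k = (+$564 billion) × 0.42 ≈ +$237 billion.
The government should increase government spending by $237 billion.

+$237 billion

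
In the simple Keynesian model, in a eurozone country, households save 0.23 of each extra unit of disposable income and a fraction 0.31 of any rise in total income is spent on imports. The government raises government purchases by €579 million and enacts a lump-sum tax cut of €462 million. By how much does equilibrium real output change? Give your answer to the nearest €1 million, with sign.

+€1,731 million

MPC = 1 − MPS = 1 − 0.23 = 0.77.
Expenditure multiplier = 1/(1 − c + m) = 1/(1 − 0.77 + 0.31) = 1/0.54 ≈ 1.852.
ΔG contributes k·ΔG = (+€579 million) / 0.54 ≈ +€1,072.2 million.
ΔT of −€462 million changes first-round spending by −c·ΔT = +€355.74 million, contributing k·(−c·ΔT) = (+€355.74 million) / 0.54 ≈ +€658.8 million.
Net ΔY = k(ΔG − c·ΔT) = (+€934.74 million) / 0.54 = +€1,731 million.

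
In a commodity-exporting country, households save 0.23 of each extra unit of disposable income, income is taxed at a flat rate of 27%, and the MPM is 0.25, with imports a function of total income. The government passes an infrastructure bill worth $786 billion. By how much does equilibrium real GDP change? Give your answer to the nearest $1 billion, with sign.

+$1,143 billion

MPC = 1 − MPS = 1 − 0.23 = 0.77.
Government-spending multiplier = 1/(1 − c(1−t) + m) = 1/(1 − 0.77×0.73 + 0.25) = 1/0.6879 ≈ 1.454.
ΔY = k × ΔG = (+$786 billion) / 0.6879 ≈ +$1,143 billion.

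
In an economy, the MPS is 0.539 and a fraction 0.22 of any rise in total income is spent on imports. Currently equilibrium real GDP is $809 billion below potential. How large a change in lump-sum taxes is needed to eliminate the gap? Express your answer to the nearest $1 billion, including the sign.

−$1,332 billion

MPC = 1 − MPS = 1 − 0.539 = 0.461.
Spending multiplier = 1/(1 − c + m) = 1/(1 − 0.461 + 0.22) = 1/0.759 ≈ 1.318.
Tax multiplier = −c·k = −0.461/0.759 ≈ −0.607. Need ΔY = +$809 billion, so ΔT = ΔY/(−c·k) = −(+$809 billion) × 0.759 / 0.461 ≈ −$1,332 billion.
The government should cut lump-sum taxes by $1,332 billion.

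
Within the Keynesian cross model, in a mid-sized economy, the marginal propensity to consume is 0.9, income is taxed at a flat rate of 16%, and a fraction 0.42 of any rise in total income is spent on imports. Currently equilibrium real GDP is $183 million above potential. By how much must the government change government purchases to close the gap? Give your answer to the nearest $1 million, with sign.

Spending multiplier = 1/(1 − c(1−t) + m) = 1/(1 − 0.9×0.84 + 0.42) = 1/0.664 ≈ 1.506.
Need ΔY = −$183 million, so ΔG = ΔY/k = (−$183 million) × 0.664 ≈ −$122 million.
The government should cut government purchases by $122 million.

−$122 million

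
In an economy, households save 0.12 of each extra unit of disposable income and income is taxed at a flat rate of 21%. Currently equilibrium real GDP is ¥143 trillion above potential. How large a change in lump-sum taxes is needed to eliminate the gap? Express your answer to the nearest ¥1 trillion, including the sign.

+¥50 trillion

MPC = 1 − MPS = 1 − 0.12 = 0.88.
Spending multiplier = 1/(1 − c(1−t)) = 1/(1 − 0.88×0.79) = 1/0.3048 ≈ 3.281.
Tax multiplier = −c·k = −0.88/0.3048 ≈ −2.887. Need ΔY = −¥143 trillion, so ΔT = ΔY/(−c·k) = −(−¥143 trillion) × 0.3048 / 0.88 ≈ +¥50 trillion.
The government should raise lump-sum taxes by ¥50 trillion.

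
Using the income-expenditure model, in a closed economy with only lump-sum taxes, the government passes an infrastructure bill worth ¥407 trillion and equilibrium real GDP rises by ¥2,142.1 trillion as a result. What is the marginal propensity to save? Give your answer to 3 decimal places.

0.190

Implied spending multiplier k = ΔY/ΔG = 2,142.1/407 ≈ 5.2631.
Since k = 1/(1 − MPC), MPC = 1 − 1/k = 1 − ΔG/ΔY = 1 − 407/2,142.1 ≈ 0.810.
MPS = 1 − MPC = 0.190.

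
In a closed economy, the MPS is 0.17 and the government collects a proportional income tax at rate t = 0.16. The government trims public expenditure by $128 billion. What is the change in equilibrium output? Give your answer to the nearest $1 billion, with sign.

MPC = 1 − MPS = 1 − 0.17 = 0.83.
Spending multiplier = 1/(1 − c(1−t)) = 1/(1 − 0.83×0.84) = 1/0.3028 ≈ 3.303.
ΔY = k × ΔG = (−$128 billion) / 0.3028 ≈ −$423 billion.

−$423 billion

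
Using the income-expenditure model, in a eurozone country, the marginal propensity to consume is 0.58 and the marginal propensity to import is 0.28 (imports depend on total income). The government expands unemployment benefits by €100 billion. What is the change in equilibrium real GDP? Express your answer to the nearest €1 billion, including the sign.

+€83 billion

The transfer change shifts disposable income by +€100 billion, so first-round consumption changes by c·ΔTR = 0.58 × (+€100 billion) = +€58 billion.
Expenditure multiplier = 1/(1 − c + m) = 1/(1 − 0.58 + 0.28) = 1/0.7 ≈ 1.429.
The transfer multiplier is c × k ≈ 0.829, so ΔY = k × (c·ΔTR) = (+€58 billion) / 0.7 ≈ +€83 billion.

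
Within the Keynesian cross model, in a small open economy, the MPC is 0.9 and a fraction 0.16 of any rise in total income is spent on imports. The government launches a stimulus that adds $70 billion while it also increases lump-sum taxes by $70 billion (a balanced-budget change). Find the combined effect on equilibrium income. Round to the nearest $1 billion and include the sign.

+$27 billion

Expenditure multiplier = 1/(1 − c + m) = 1/(1 − 0.9 + 0.16) = 1/0.26 ≈ 3.846.
ΔG contributes k·ΔG = (+$70 billion) / 0.26 ≈ +$269.2 billion.
ΔT of +$70 billion changes first-round spending by −c·ΔT = −$63 billion, contributing k·(−c·ΔT) = (−$63 billion) / 0.26 ≈ −$242.3 billion.
Net ΔY = k(ΔG − c·ΔT) = (+$7 billion) / 0.26 ≈ +$27 billion.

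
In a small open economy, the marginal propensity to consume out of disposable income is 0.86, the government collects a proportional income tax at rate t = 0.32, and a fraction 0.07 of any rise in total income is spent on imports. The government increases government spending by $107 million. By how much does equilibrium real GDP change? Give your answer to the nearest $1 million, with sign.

Government-spending multiplier = 1/(1 − c(1−t) + m) = 1/(1 − 0.86×0.68 + 0.07) = 1/0.4852 ≈ 2.061.
ΔY = k × ΔG = (+$107 million) / 0.4852 ≈ +$221 million.

+$221 million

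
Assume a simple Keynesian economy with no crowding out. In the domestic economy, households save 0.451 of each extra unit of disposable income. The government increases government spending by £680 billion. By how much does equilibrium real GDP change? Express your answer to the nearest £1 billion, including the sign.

MPC = 1 − MPS = 1 − 0.451 = 0.549.
Spending multiplier = 1/(1 − MPC) = 1/(1 − 0.549) = 1/0.451 ≈ 2.217.
ΔY = k × ΔG = (+£680 billion) / 0.451 ≈ +£1,508 billion.

+£1,508 billion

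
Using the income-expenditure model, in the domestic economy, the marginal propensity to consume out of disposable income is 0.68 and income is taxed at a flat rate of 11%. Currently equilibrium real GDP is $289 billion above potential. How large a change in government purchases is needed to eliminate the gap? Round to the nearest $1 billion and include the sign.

Spending multiplier = 1/(1 − c(1−t)) = 1/(1 − 0.68×0.89) = 1/0.3948 ≈ 2.533.
Need ΔY = −$289 billion, so ΔG = ΔY/k = (−$289 billion) × 0.3948 ≈ −$114 billion.
The government should cut government purchases by $114 billion.

−$114 billion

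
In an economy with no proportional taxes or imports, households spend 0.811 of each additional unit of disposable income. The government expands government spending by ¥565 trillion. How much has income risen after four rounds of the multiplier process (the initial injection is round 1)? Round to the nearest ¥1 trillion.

¥1,696 trillion

Round 1 adds ΔG = ¥565 trillion; each later round is MPC = 0.811 times the previous.
After 4 rounds: 565 + 458.215 + 371.612365 + 301.377628015 = ΔG·(1 − c^4)/(1 − c) = 565 × (1 − 0.432596913841)/0.189 ≈ ¥1,696 trillion.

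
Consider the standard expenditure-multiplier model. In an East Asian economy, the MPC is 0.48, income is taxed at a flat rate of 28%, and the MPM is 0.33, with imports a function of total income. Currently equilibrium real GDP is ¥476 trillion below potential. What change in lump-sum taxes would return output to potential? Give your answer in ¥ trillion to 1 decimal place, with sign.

−¥976.2 trillion

Spending multiplier = 1/(1 − c(1−t) + m) = 1/(1 − 0.48×0.72 + 0.33) = 1/0.9844 ≈ 1.016.
Tax multiplier = −c·k = −0.48/0.9844 ≈ −0.488. Need ΔY = +¥476 trillion, so ΔT = ΔY/(−c·k) = −(+¥476 trillion) × 0.9844 / 0.48 ≈ −¥976.2 trillion.
The government should cut lump-sum taxes by ¥976.2 trillion.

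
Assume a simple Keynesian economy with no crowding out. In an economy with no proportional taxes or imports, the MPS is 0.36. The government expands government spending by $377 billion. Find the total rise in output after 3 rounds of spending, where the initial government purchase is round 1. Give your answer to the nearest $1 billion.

$773 billion

MPC = 1 − MPS = 1 − 0.36 = 0.64.
Round 1 adds ΔG = $377 billion; each later round is MPC = 0.64 times the previous.
After 3 rounds: 377 + 241.28 + 154.4192 = ΔG·(1 − c^3)/(1 − c) = 377 × (1 − 0.262144)/0.36 ≈ $773 billion.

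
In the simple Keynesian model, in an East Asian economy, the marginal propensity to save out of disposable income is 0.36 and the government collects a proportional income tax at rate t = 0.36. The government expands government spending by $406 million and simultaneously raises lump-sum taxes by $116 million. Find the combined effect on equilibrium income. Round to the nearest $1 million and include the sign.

+$562 million

MPC = 1 − MPS = 1 − 0.36 = 0.64.
Expenditure multiplier = 1/(1 − c(1−t)) = 1/(1 − 0.64×0.64) = 1/0.5904 ≈ 1.694.
ΔG contributes k·ΔG = (+$406 million) / 0.5904 ≈ +$687.7 million.
ΔT of +$116 million changes first-round spending by −c·ΔT = −$74.24 million, contributing k·(−c·ΔT) = (−$74.24 million) / 0.5904 ≈ −$125.7 million.
Net ΔY = k(ΔG − c·ΔT) = (+$331.76 million) / 0.5904 ≈ +$562 million.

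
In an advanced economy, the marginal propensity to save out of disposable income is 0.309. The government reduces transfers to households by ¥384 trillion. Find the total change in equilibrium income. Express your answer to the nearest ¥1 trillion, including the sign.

MPC = 1 − MPS = 1 − 0.309 = 0.691.
The transfer change shifts disposable income by −¥384 trillion, so first-round consumption changes by c·ΔTR = 0.691 × (−¥384 trillion) = −¥265.344 trillion.
Expenditure multiplier = 1/(1 − MPC) = 1/(1 − 0.691) = 1/0.309 ≈ 3.236.
The transfer multiplier is c × k ≈ 2.236, so ΔY = k × (c·ΔTR) = (−¥265.344 trillion) / 0.309 ≈ −¥859 trillion.

−¥859 trillion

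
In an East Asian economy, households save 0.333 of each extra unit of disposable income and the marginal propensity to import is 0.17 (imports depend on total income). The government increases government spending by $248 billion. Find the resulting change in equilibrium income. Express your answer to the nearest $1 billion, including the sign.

MPC = 1 − MPS = 1 − 0.333 = 0.667.
Government-spending multiplier = 1/(1 − c + m) = 1/(1 − 0.667 + 0.17) = 1/0.503 ≈ 1.988.
ΔY = k × ΔG = (+$248 billion) / 0.503 ≈ +$493 billion.

+$493 billion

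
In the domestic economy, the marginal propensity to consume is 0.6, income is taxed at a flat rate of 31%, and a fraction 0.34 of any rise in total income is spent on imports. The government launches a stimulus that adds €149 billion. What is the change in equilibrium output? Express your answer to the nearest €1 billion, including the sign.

+€161 billion

Government-spending multiplier = 1/(1 − c(1−t) + m) = 1/(1 − 0.6×0.69 + 0.34) = 1/0.926 ≈ 1.08.
ΔY = k × ΔG = (+€149 billion) / 0.926 ≈ +€161 billion.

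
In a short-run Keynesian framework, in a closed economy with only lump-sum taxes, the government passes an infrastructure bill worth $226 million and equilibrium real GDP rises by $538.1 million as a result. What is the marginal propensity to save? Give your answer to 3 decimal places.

Implied spending multiplier k = ΔY/ΔG = 538.1/226 ≈ 2.381.
Since k = 1/(1 − MPC), MPC = 1 − 1/k = 1 − ΔG/ΔY = 1 − 226/538.1 ≈ 0.580.
MPS = 1 − MPC = 0.420.

0.420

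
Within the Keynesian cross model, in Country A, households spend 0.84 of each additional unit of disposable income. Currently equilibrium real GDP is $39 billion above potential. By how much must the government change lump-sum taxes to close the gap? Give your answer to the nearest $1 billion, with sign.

Spending multiplier = 1/(1 − MPC) = 1/(1 − 0.84) = 1/0.16 = 6.25.
Tax multiplier = −c·k = −0.84/0.16 = −5.25. Need ΔY = −$39 billion, so ΔT = ΔY/(−c·k) = −(−$39 billion) × 0.16 / 0.84 ≈ +$7 billion.
The government should raise lump-sum taxes by $7 billion.

+$7 billion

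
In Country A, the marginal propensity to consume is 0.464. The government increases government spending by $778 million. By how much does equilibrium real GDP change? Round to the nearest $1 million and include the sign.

Government-spending multiplier = 1/(1 − MPC) = 1/(1 − 0.464) = 1/0.536 ≈ 1.866.
ΔY = k × ΔG = (+$778 million) / 0.536 ≈ +$1,451 million.

+$1,451 million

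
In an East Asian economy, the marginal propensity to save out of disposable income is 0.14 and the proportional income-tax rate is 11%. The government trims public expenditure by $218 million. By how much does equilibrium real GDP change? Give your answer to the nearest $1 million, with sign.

MPC = 1 − MPS = 1 − 0.14 = 0.86.
Spending multiplier = 1/(1 − c(1−t)) = 1/(1 − 0.86×0.89) = 1/0.2346 ≈ 4.263.
ΔY = k × ΔG = (−$218 million) / 0.2346 ≈ −$929 million.

−$929 million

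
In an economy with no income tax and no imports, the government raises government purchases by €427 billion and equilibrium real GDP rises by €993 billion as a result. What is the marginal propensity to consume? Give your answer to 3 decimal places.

0.570

Implied spending multiplier k = ΔY/ΔG = 993/427 ≈ 2.3255.
Since k = 1/(1 − MPC), MPC = 1 − 1/k = 1 − ΔG/ΔY = 1 − 427/993 ≈ 0.570.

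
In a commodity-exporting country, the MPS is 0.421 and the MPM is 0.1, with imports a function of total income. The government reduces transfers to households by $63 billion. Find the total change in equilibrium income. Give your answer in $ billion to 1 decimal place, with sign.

−$70.0 billion

MPC = 1 − MPS = 1 − 0.421 = 0.579.
The transfer change shifts disposable income by −$63 billion, so first-round consumption changes by c·ΔTR = 0.579 × (−$63 billion) = −$36.477 billion.
Expenditure multiplier = 1/(1 − c + m) = 1/(1 − 0.579 + 0.1) = 1/0.521 ≈ 1.919.
The transfer multiplier is c × k ≈ 1.111, so ΔY = k × (c·ΔTR) = (−$36.477 billion) / 0.521 ≈ −$70 billion.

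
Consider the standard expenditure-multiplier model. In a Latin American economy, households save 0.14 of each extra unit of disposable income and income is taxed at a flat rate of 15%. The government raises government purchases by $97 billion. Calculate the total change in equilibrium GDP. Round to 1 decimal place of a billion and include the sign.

MPC = 1 − MPS = 1 − 0.14 = 0.86.
Spending multiplier = 1/(1 − c(1−t)) = 1/(1 − 0.86×0.85) = 1/0.269 ≈ 3.717.
ΔY = k × ΔG = (+$97 billion) / 0.269 ≈ +$360.6 billion.

+$360.6 billion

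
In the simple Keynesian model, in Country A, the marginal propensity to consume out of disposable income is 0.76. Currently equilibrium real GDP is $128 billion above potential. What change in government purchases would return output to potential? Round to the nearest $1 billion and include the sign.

Spending multiplier = 1/(1 − MPC) = 1/(1 − 0.76) = 1/0.24 ≈ 4.167.
Need ΔY = −$128 billion, so ΔG = ΔY/k = (−$128 billion) × 0.24 ≈ −$31 billion.
The government should cut government purchases by $31 billion.

−$31 billion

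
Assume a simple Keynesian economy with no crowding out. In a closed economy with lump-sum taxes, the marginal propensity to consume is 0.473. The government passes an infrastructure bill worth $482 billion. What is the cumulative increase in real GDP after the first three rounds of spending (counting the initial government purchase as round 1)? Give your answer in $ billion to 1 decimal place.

$817.8 billion

Round 1 adds ΔG = $482 billion; each later round is MPC = 0.473 times the previous.
After 3 rounds: 482 + 227.986 + 107.837378 = ΔG·(1 − c^3)/(1 − c) = 482 × (1 − 0.105823817)/0.527 ≈ $817.8 billion.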